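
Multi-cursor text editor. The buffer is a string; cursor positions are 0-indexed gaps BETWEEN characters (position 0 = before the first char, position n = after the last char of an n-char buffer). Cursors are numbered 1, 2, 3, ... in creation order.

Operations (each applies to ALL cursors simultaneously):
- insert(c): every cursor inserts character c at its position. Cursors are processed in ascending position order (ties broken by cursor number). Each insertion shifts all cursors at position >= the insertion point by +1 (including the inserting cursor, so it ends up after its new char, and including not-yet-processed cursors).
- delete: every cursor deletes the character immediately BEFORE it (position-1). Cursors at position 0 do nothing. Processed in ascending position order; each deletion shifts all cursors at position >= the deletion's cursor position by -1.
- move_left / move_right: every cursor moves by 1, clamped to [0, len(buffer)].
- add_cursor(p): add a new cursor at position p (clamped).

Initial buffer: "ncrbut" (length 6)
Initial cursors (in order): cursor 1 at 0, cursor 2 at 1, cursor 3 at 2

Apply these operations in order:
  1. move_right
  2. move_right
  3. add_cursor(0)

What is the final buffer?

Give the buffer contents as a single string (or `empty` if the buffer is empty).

After op 1 (move_right): buffer="ncrbut" (len 6), cursors c1@1 c2@2 c3@3, authorship ......
After op 2 (move_right): buffer="ncrbut" (len 6), cursors c1@2 c2@3 c3@4, authorship ......
After op 3 (add_cursor(0)): buffer="ncrbut" (len 6), cursors c4@0 c1@2 c2@3 c3@4, authorship ......

Answer: ncrbut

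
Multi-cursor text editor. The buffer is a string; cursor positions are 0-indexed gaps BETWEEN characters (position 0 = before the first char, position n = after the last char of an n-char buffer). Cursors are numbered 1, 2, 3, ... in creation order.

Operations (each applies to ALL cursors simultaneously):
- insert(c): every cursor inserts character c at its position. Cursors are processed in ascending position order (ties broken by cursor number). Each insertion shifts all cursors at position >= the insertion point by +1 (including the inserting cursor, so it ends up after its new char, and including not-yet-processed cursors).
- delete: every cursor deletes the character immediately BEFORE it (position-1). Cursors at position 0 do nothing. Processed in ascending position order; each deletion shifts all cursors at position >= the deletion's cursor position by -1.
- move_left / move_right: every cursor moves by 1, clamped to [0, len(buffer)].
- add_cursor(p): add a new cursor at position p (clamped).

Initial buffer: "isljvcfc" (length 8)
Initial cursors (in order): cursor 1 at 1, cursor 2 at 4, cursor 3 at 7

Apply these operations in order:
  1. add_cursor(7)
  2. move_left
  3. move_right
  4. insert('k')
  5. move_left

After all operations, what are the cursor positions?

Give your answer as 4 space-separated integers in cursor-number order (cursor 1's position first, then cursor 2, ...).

Answer: 1 5 10 10

Derivation:
After op 1 (add_cursor(7)): buffer="isljvcfc" (len 8), cursors c1@1 c2@4 c3@7 c4@7, authorship ........
After op 2 (move_left): buffer="isljvcfc" (len 8), cursors c1@0 c2@3 c3@6 c4@6, authorship ........
After op 3 (move_right): buffer="isljvcfc" (len 8), cursors c1@1 c2@4 c3@7 c4@7, authorship ........
After op 4 (insert('k')): buffer="iksljkvcfkkc" (len 12), cursors c1@2 c2@6 c3@11 c4@11, authorship .1...2...34.
After op 5 (move_left): buffer="iksljkvcfkkc" (len 12), cursors c1@1 c2@5 c3@10 c4@10, authorship .1...2...34.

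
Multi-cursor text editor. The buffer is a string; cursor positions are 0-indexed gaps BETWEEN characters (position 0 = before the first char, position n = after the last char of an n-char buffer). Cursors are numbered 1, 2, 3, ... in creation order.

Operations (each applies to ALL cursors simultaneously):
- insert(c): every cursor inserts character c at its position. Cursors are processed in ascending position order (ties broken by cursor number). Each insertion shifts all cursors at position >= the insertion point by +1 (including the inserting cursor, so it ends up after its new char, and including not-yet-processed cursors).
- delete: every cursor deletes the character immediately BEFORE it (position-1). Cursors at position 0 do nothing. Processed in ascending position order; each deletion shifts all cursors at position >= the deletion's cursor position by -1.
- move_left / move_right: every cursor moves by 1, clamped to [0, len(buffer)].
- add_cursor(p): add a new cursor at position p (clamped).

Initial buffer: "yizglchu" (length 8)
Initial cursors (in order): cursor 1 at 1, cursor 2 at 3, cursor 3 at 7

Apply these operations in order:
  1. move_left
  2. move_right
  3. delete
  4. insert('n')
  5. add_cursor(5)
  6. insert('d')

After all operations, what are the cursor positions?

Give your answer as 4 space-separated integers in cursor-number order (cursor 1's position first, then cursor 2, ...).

Answer: 2 5 11 8

Derivation:
After op 1 (move_left): buffer="yizglchu" (len 8), cursors c1@0 c2@2 c3@6, authorship ........
After op 2 (move_right): buffer="yizglchu" (len 8), cursors c1@1 c2@3 c3@7, authorship ........
After op 3 (delete): buffer="iglcu" (len 5), cursors c1@0 c2@1 c3@4, authorship .....
After op 4 (insert('n')): buffer="ninglcnu" (len 8), cursors c1@1 c2@3 c3@7, authorship 1.2...3.
After op 5 (add_cursor(5)): buffer="ninglcnu" (len 8), cursors c1@1 c2@3 c4@5 c3@7, authorship 1.2...3.
After op 6 (insert('d')): buffer="ndindgldcndu" (len 12), cursors c1@2 c2@5 c4@8 c3@11, authorship 11.22..4.33.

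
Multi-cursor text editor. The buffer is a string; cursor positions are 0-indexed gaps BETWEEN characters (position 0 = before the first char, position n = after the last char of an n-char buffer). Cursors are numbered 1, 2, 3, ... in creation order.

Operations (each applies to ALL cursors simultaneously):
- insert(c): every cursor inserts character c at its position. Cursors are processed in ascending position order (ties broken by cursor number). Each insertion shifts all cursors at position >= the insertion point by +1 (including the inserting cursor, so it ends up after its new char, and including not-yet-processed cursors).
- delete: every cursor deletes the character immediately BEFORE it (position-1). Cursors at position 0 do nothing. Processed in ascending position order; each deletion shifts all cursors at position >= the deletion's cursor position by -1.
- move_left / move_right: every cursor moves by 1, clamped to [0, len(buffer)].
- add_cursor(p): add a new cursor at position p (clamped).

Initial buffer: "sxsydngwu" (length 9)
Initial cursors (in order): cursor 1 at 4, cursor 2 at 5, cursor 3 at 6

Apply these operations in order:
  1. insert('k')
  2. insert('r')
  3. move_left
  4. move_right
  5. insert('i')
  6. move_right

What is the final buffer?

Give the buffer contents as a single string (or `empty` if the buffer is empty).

Answer: sxsykridkrinkrigwu

Derivation:
After op 1 (insert('k')): buffer="sxsykdknkgwu" (len 12), cursors c1@5 c2@7 c3@9, authorship ....1.2.3...
After op 2 (insert('r')): buffer="sxsykrdkrnkrgwu" (len 15), cursors c1@6 c2@9 c3@12, authorship ....11.22.33...
After op 3 (move_left): buffer="sxsykrdkrnkrgwu" (len 15), cursors c1@5 c2@8 c3@11, authorship ....11.22.33...
After op 4 (move_right): buffer="sxsykrdkrnkrgwu" (len 15), cursors c1@6 c2@9 c3@12, authorship ....11.22.33...
After op 5 (insert('i')): buffer="sxsykridkrinkrigwu" (len 18), cursors c1@7 c2@11 c3@15, authorship ....111.222.333...
After op 6 (move_right): buffer="sxsykridkrinkrigwu" (len 18), cursors c1@8 c2@12 c3@16, authorship ....111.222.333...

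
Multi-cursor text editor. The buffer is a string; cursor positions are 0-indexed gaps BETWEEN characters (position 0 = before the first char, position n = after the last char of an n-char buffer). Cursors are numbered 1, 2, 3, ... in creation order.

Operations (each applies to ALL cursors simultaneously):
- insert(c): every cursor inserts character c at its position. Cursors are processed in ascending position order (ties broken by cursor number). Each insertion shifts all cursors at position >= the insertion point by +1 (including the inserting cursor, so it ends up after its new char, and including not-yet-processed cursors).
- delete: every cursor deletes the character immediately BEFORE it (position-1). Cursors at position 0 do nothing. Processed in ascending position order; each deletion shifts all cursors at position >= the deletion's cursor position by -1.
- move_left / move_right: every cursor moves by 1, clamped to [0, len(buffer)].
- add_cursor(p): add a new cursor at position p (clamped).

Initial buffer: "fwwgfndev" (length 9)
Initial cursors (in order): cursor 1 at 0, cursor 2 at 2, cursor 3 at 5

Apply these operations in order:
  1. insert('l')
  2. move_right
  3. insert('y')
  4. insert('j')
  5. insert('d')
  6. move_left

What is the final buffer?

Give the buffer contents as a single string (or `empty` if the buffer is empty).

After op 1 (insert('l')): buffer="lfwlwgflndev" (len 12), cursors c1@1 c2@4 c3@8, authorship 1..2...3....
After op 2 (move_right): buffer="lfwlwgflndev" (len 12), cursors c1@2 c2@5 c3@9, authorship 1..2...3....
After op 3 (insert('y')): buffer="lfywlwygflnydev" (len 15), cursors c1@3 c2@7 c3@12, authorship 1.1.2.2..3.3...
After op 4 (insert('j')): buffer="lfyjwlwyjgflnyjdev" (len 18), cursors c1@4 c2@9 c3@15, authorship 1.11.2.22..3.33...
After op 5 (insert('d')): buffer="lfyjdwlwyjdgflnyjddev" (len 21), cursors c1@5 c2@11 c3@18, authorship 1.111.2.222..3.333...
After op 6 (move_left): buffer="lfyjdwlwyjdgflnyjddev" (len 21), cursors c1@4 c2@10 c3@17, authorship 1.111.2.222..3.333...

Answer: lfyjdwlwyjdgflnyjddev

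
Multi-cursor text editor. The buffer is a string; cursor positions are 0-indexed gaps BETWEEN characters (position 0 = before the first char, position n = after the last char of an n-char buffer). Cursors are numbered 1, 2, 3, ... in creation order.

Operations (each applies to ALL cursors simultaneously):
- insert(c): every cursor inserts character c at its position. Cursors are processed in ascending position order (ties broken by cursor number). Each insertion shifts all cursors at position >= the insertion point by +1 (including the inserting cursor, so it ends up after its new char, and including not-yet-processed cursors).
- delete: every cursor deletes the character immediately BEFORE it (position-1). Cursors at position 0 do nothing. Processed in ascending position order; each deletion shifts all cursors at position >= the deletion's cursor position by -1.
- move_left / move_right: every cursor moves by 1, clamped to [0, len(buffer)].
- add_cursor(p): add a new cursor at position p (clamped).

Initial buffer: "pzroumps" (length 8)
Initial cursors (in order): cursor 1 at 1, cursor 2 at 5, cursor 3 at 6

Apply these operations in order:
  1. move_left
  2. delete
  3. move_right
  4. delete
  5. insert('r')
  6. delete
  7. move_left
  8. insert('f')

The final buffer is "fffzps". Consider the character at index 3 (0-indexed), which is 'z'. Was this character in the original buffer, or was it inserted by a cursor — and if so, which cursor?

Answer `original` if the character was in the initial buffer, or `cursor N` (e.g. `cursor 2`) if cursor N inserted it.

After op 1 (move_left): buffer="pzroumps" (len 8), cursors c1@0 c2@4 c3@5, authorship ........
After op 2 (delete): buffer="pzrmps" (len 6), cursors c1@0 c2@3 c3@3, authorship ......
After op 3 (move_right): buffer="pzrmps" (len 6), cursors c1@1 c2@4 c3@4, authorship ......
After op 4 (delete): buffer="zps" (len 3), cursors c1@0 c2@1 c3@1, authorship ...
After op 5 (insert('r')): buffer="rzrrps" (len 6), cursors c1@1 c2@4 c3@4, authorship 1.23..
After op 6 (delete): buffer="zps" (len 3), cursors c1@0 c2@1 c3@1, authorship ...
After op 7 (move_left): buffer="zps" (len 3), cursors c1@0 c2@0 c3@0, authorship ...
After op 8 (insert('f')): buffer="fffzps" (len 6), cursors c1@3 c2@3 c3@3, authorship 123...
Authorship (.=original, N=cursor N): 1 2 3 . . .
Index 3: author = original

Answer: original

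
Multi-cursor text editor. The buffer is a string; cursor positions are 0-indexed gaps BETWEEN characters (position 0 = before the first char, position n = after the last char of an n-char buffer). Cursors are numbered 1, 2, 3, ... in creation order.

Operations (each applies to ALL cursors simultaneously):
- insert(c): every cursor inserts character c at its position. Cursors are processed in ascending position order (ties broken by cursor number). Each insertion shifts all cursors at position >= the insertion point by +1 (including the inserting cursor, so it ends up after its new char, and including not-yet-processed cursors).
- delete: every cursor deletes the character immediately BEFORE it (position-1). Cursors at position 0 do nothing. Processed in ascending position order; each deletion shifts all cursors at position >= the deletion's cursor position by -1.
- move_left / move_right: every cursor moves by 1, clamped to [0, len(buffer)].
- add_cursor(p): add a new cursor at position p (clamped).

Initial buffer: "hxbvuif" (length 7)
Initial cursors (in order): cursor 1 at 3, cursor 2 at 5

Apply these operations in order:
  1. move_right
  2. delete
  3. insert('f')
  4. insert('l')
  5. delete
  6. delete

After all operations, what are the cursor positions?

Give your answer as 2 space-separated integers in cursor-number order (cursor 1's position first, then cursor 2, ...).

Answer: 3 4

Derivation:
After op 1 (move_right): buffer="hxbvuif" (len 7), cursors c1@4 c2@6, authorship .......
After op 2 (delete): buffer="hxbuf" (len 5), cursors c1@3 c2@4, authorship .....
After op 3 (insert('f')): buffer="hxbfuff" (len 7), cursors c1@4 c2@6, authorship ...1.2.
After op 4 (insert('l')): buffer="hxbfluflf" (len 9), cursors c1@5 c2@8, authorship ...11.22.
After op 5 (delete): buffer="hxbfuff" (len 7), cursors c1@4 c2@6, authorship ...1.2.
After op 6 (delete): buffer="hxbuf" (len 5), cursors c1@3 c2@4, authorship .....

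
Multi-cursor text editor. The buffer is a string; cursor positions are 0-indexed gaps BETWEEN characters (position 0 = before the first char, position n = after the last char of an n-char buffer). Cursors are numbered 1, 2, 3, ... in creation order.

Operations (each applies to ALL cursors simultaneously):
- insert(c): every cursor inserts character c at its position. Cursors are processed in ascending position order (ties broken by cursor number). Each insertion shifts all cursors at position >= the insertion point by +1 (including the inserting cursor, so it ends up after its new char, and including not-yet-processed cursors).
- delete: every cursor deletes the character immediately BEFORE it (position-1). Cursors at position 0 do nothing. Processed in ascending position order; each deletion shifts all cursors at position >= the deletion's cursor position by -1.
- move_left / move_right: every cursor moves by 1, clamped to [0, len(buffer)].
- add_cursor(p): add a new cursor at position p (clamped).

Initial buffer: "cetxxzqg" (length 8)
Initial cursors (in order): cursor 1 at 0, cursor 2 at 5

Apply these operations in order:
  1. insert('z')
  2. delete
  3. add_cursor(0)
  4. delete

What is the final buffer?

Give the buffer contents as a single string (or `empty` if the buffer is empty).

Answer: cetxzqg

Derivation:
After op 1 (insert('z')): buffer="zcetxxzzqg" (len 10), cursors c1@1 c2@7, authorship 1.....2...
After op 2 (delete): buffer="cetxxzqg" (len 8), cursors c1@0 c2@5, authorship ........
After op 3 (add_cursor(0)): buffer="cetxxzqg" (len 8), cursors c1@0 c3@0 c2@5, authorship ........
After op 4 (delete): buffer="cetxzqg" (len 7), cursors c1@0 c3@0 c2@4, authorship .......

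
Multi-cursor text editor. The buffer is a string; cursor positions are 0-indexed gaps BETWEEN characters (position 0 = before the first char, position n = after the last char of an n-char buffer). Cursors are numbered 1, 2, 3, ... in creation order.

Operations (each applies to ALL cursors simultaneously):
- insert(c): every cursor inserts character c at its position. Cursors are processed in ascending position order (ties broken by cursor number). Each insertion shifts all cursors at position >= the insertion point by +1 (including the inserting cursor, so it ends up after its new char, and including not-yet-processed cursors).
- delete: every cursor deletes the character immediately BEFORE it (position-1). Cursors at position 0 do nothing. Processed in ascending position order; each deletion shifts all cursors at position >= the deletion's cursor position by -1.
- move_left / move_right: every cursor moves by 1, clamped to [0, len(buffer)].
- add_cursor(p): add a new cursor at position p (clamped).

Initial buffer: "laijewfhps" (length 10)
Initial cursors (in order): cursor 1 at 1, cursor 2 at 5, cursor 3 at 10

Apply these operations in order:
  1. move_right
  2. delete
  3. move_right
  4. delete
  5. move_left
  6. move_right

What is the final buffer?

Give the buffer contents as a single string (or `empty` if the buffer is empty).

After op 1 (move_right): buffer="laijewfhps" (len 10), cursors c1@2 c2@6 c3@10, authorship ..........
After op 2 (delete): buffer="lijefhp" (len 7), cursors c1@1 c2@4 c3@7, authorship .......
After op 3 (move_right): buffer="lijefhp" (len 7), cursors c1@2 c2@5 c3@7, authorship .......
After op 4 (delete): buffer="ljeh" (len 4), cursors c1@1 c2@3 c3@4, authorship ....
After op 5 (move_left): buffer="ljeh" (len 4), cursors c1@0 c2@2 c3@3, authorship ....
After op 6 (move_right): buffer="ljeh" (len 4), cursors c1@1 c2@3 c3@4, authorship ....

Answer: ljeh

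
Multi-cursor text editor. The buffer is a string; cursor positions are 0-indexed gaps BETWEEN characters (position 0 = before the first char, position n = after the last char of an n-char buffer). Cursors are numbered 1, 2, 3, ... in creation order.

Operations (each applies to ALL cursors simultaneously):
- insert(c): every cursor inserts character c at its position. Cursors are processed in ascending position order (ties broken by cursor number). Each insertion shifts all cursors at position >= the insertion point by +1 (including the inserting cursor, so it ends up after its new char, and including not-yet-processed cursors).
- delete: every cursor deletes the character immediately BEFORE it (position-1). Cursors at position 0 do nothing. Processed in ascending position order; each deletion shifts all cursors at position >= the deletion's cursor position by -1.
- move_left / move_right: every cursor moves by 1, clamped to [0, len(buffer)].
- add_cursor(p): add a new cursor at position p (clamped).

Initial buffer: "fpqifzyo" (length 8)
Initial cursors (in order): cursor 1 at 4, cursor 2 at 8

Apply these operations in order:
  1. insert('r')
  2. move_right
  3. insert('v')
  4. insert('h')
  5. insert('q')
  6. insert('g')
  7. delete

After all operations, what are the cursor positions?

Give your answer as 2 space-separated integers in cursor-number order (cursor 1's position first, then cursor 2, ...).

After op 1 (insert('r')): buffer="fpqirfzyor" (len 10), cursors c1@5 c2@10, authorship ....1....2
After op 2 (move_right): buffer="fpqirfzyor" (len 10), cursors c1@6 c2@10, authorship ....1....2
After op 3 (insert('v')): buffer="fpqirfvzyorv" (len 12), cursors c1@7 c2@12, authorship ....1.1...22
After op 4 (insert('h')): buffer="fpqirfvhzyorvh" (len 14), cursors c1@8 c2@14, authorship ....1.11...222
After op 5 (insert('q')): buffer="fpqirfvhqzyorvhq" (len 16), cursors c1@9 c2@16, authorship ....1.111...2222
After op 6 (insert('g')): buffer="fpqirfvhqgzyorvhqg" (len 18), cursors c1@10 c2@18, authorship ....1.1111...22222
After op 7 (delete): buffer="fpqirfvhqzyorvhq" (len 16), cursors c1@9 c2@16, authorship ....1.111...2222

Answer: 9 16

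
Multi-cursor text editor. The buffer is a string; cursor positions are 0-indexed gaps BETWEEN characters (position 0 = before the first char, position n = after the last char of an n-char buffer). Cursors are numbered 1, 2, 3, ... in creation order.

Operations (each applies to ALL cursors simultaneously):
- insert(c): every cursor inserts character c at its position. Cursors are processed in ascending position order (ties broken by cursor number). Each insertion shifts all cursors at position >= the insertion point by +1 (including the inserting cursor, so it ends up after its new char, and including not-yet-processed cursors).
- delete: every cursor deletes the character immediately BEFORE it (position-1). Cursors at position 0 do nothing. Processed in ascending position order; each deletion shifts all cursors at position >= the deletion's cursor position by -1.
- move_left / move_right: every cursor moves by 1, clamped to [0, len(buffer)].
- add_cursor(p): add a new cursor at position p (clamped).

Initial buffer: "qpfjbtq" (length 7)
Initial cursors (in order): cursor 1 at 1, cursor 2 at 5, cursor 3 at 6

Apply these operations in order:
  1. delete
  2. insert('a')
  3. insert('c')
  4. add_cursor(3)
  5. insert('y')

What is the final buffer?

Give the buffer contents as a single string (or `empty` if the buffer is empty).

Answer: acypyfjaaccyyq

Derivation:
After op 1 (delete): buffer="pfjq" (len 4), cursors c1@0 c2@3 c3@3, authorship ....
After op 2 (insert('a')): buffer="apfjaaq" (len 7), cursors c1@1 c2@6 c3@6, authorship 1...23.
After op 3 (insert('c')): buffer="acpfjaaccq" (len 10), cursors c1@2 c2@9 c3@9, authorship 11...2323.
After op 4 (add_cursor(3)): buffer="acpfjaaccq" (len 10), cursors c1@2 c4@3 c2@9 c3@9, authorship 11...2323.
After op 5 (insert('y')): buffer="acypyfjaaccyyq" (len 14), cursors c1@3 c4@5 c2@13 c3@13, authorship 111.4..232323.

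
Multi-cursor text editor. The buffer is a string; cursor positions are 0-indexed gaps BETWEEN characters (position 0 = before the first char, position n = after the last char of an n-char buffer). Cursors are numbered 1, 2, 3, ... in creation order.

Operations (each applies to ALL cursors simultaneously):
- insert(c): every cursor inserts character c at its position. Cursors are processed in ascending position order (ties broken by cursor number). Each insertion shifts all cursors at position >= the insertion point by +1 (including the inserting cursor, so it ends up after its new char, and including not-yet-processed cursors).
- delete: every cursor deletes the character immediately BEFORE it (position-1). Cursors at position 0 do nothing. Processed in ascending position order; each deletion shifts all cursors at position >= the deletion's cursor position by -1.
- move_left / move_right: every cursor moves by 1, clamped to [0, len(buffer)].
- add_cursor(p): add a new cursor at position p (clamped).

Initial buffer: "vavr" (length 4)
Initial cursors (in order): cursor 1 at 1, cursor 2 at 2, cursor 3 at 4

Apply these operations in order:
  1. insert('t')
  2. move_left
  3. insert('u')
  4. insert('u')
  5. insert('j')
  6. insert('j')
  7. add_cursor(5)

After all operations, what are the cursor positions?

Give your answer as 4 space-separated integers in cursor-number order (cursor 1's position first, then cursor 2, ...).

After op 1 (insert('t')): buffer="vtatvrt" (len 7), cursors c1@2 c2@4 c3@7, authorship .1.2..3
After op 2 (move_left): buffer="vtatvrt" (len 7), cursors c1@1 c2@3 c3@6, authorship .1.2..3
After op 3 (insert('u')): buffer="vutautvrut" (len 10), cursors c1@2 c2@5 c3@9, authorship .11.22..33
After op 4 (insert('u')): buffer="vuutauutvruut" (len 13), cursors c1@3 c2@7 c3@12, authorship .111.222..333
After op 5 (insert('j')): buffer="vuujtauujtvruujt" (len 16), cursors c1@4 c2@9 c3@15, authorship .1111.2222..3333
After op 6 (insert('j')): buffer="vuujjtauujjtvruujjt" (len 19), cursors c1@5 c2@11 c3@18, authorship .11111.22222..33333
After op 7 (add_cursor(5)): buffer="vuujjtauujjtvruujjt" (len 19), cursors c1@5 c4@5 c2@11 c3@18, authorship .11111.22222..33333

Answer: 5 11 18 5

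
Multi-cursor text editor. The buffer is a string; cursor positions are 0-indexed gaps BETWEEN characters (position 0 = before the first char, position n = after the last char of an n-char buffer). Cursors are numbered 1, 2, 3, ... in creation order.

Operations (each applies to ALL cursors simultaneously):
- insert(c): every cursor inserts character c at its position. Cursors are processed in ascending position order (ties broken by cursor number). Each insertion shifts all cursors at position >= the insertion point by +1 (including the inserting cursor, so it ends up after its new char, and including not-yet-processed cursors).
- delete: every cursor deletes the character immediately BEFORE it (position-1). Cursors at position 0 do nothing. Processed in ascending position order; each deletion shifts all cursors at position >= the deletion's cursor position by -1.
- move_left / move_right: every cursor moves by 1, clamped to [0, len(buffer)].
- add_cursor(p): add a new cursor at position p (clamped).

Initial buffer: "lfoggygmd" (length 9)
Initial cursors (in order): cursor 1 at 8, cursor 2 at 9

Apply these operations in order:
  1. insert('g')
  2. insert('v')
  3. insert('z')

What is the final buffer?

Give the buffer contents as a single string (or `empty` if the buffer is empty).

Answer: lfoggygmgvzdgvz

Derivation:
After op 1 (insert('g')): buffer="lfoggygmgdg" (len 11), cursors c1@9 c2@11, authorship ........1.2
After op 2 (insert('v')): buffer="lfoggygmgvdgv" (len 13), cursors c1@10 c2@13, authorship ........11.22
After op 3 (insert('z')): buffer="lfoggygmgvzdgvz" (len 15), cursors c1@11 c2@15, authorship ........111.222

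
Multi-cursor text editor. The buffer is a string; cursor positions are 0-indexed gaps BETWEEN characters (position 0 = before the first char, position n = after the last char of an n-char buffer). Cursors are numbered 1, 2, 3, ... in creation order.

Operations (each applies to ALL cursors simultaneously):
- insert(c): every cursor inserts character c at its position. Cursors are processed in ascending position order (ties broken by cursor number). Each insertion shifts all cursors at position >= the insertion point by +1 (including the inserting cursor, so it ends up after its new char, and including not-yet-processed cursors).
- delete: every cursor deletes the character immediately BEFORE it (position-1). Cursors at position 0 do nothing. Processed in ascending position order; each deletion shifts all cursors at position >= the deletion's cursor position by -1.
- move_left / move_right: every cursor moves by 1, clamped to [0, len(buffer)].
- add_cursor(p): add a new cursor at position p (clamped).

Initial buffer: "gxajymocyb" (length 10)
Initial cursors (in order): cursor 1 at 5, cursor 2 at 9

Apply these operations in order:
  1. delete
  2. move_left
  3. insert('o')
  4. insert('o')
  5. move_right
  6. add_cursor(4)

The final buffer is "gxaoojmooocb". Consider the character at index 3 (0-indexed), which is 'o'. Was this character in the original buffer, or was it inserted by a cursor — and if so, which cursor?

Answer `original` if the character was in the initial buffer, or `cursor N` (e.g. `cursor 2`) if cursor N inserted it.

After op 1 (delete): buffer="gxajmocb" (len 8), cursors c1@4 c2@7, authorship ........
After op 2 (move_left): buffer="gxajmocb" (len 8), cursors c1@3 c2@6, authorship ........
After op 3 (insert('o')): buffer="gxaojmoocb" (len 10), cursors c1@4 c2@8, authorship ...1...2..
After op 4 (insert('o')): buffer="gxaoojmooocb" (len 12), cursors c1@5 c2@10, authorship ...11...22..
After op 5 (move_right): buffer="gxaoojmooocb" (len 12), cursors c1@6 c2@11, authorship ...11...22..
After op 6 (add_cursor(4)): buffer="gxaoojmooocb" (len 12), cursors c3@4 c1@6 c2@11, authorship ...11...22..
Authorship (.=original, N=cursor N): . . . 1 1 . . . 2 2 . .
Index 3: author = 1

Answer: cursor 1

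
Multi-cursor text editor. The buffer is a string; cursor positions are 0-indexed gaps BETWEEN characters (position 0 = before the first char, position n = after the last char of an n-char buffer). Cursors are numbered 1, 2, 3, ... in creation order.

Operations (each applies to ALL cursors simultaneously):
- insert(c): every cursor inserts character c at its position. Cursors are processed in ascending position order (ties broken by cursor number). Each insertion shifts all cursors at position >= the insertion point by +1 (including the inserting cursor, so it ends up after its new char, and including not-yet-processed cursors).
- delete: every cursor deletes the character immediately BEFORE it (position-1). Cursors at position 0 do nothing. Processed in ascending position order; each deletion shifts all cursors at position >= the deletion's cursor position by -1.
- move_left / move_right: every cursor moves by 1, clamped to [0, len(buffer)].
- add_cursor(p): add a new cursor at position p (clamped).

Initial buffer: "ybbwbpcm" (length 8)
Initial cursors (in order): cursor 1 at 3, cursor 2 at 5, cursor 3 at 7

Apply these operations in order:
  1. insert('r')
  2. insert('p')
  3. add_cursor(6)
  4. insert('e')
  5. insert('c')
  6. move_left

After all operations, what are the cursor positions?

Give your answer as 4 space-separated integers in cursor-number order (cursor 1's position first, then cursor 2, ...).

After op 1 (insert('r')): buffer="ybbrwbrpcrm" (len 11), cursors c1@4 c2@7 c3@10, authorship ...1..2..3.
After op 2 (insert('p')): buffer="ybbrpwbrppcrpm" (len 14), cursors c1@5 c2@9 c3@13, authorship ...11..22..33.
After op 3 (add_cursor(6)): buffer="ybbrpwbrppcrpm" (len 14), cursors c1@5 c4@6 c2@9 c3@13, authorship ...11..22..33.
After op 4 (insert('e')): buffer="ybbrpewebrpepcrpem" (len 18), cursors c1@6 c4@8 c2@12 c3@17, authorship ...111.4.222..333.
After op 5 (insert('c')): buffer="ybbrpecwecbrpecpcrpecm" (len 22), cursors c1@7 c4@10 c2@15 c3@21, authorship ...1111.44.2222..3333.
After op 6 (move_left): buffer="ybbrpecwecbrpecpcrpecm" (len 22), cursors c1@6 c4@9 c2@14 c3@20, authorship ...1111.44.2222..3333.

Answer: 6 14 20 9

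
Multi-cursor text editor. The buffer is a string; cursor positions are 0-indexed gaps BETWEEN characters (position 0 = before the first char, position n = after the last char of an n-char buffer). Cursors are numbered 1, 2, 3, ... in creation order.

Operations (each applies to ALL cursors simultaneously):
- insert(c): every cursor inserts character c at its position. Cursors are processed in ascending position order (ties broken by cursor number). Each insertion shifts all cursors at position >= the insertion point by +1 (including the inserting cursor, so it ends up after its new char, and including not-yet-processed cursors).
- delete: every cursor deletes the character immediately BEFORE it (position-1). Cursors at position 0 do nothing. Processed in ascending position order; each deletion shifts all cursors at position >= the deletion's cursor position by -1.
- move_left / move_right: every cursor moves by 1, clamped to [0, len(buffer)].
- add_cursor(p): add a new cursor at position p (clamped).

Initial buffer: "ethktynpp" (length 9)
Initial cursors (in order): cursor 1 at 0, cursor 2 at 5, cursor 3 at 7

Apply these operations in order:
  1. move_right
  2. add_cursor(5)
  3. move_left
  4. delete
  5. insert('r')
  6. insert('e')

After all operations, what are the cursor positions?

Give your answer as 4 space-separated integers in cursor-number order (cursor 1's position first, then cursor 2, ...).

After op 1 (move_right): buffer="ethktynpp" (len 9), cursors c1@1 c2@6 c3@8, authorship .........
After op 2 (add_cursor(5)): buffer="ethktynpp" (len 9), cursors c1@1 c4@5 c2@6 c3@8, authorship .........
After op 3 (move_left): buffer="ethktynpp" (len 9), cursors c1@0 c4@4 c2@5 c3@7, authorship .........
After op 4 (delete): buffer="ethypp" (len 6), cursors c1@0 c2@3 c4@3 c3@4, authorship ......
After op 5 (insert('r')): buffer="rethrryrpp" (len 10), cursors c1@1 c2@6 c4@6 c3@8, authorship 1...24.3..
After op 6 (insert('e')): buffer="reethrreeyrepp" (len 14), cursors c1@2 c2@9 c4@9 c3@12, authorship 11...2424.33..

Answer: 2 9 12 9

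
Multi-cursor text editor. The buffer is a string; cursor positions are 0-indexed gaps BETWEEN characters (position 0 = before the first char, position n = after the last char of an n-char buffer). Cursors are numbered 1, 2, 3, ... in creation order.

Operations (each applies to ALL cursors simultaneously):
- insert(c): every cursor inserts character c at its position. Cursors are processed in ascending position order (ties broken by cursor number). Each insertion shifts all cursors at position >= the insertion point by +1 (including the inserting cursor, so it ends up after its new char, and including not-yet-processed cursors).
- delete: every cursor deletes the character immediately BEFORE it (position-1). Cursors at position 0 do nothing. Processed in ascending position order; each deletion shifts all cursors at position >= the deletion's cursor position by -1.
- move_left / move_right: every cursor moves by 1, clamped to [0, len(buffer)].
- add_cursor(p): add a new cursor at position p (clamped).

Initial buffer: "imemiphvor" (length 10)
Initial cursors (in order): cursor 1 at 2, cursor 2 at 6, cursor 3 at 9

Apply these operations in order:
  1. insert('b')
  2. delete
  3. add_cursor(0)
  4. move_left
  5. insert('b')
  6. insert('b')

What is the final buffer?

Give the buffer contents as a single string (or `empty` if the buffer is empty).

Answer: bbibbmemibbphvbbor

Derivation:
After op 1 (insert('b')): buffer="imbemipbhvobr" (len 13), cursors c1@3 c2@8 c3@12, authorship ..1....2...3.
After op 2 (delete): buffer="imemiphvor" (len 10), cursors c1@2 c2@6 c3@9, authorship ..........
After op 3 (add_cursor(0)): buffer="imemiphvor" (len 10), cursors c4@0 c1@2 c2@6 c3@9, authorship ..........
After op 4 (move_left): buffer="imemiphvor" (len 10), cursors c4@0 c1@1 c2@5 c3@8, authorship ..........
After op 5 (insert('b')): buffer="bibmemibphvbor" (len 14), cursors c4@1 c1@3 c2@8 c3@12, authorship 4.1....2...3..
After op 6 (insert('b')): buffer="bbibbmemibbphvbbor" (len 18), cursors c4@2 c1@5 c2@11 c3@16, authorship 44.11....22...33..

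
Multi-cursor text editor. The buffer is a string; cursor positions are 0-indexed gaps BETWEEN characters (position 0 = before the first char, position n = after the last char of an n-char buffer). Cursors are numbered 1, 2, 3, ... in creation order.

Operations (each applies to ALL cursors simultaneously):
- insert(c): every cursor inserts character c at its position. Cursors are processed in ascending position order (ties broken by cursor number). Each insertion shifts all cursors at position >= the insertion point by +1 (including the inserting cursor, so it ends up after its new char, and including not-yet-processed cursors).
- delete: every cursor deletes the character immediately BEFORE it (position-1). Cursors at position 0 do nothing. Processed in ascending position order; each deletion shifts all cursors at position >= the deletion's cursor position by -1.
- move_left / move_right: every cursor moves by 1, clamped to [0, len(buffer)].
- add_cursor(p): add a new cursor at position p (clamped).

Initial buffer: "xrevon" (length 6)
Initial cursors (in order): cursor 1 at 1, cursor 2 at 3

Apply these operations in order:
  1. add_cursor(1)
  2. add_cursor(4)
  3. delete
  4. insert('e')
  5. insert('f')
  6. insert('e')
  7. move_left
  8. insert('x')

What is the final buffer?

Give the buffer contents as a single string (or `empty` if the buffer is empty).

After op 1 (add_cursor(1)): buffer="xrevon" (len 6), cursors c1@1 c3@1 c2@3, authorship ......
After op 2 (add_cursor(4)): buffer="xrevon" (len 6), cursors c1@1 c3@1 c2@3 c4@4, authorship ......
After op 3 (delete): buffer="ron" (len 3), cursors c1@0 c3@0 c2@1 c4@1, authorship ...
After op 4 (insert('e')): buffer="eereeon" (len 7), cursors c1@2 c3@2 c2@5 c4@5, authorship 13.24..
After op 5 (insert('f')): buffer="eeffreeffon" (len 11), cursors c1@4 c3@4 c2@9 c4@9, authorship 1313.2424..
After op 6 (insert('e')): buffer="eeffeereeffeeon" (len 15), cursors c1@6 c3@6 c2@13 c4@13, authorship 131313.242424..
After op 7 (move_left): buffer="eeffeereeffeeon" (len 15), cursors c1@5 c3@5 c2@12 c4@12, authorship 131313.242424..
After op 8 (insert('x')): buffer="eeffexxereeffexxeon" (len 19), cursors c1@7 c3@7 c2@16 c4@16, authorship 13131133.24242244..

Answer: eeffexxereeffexxeon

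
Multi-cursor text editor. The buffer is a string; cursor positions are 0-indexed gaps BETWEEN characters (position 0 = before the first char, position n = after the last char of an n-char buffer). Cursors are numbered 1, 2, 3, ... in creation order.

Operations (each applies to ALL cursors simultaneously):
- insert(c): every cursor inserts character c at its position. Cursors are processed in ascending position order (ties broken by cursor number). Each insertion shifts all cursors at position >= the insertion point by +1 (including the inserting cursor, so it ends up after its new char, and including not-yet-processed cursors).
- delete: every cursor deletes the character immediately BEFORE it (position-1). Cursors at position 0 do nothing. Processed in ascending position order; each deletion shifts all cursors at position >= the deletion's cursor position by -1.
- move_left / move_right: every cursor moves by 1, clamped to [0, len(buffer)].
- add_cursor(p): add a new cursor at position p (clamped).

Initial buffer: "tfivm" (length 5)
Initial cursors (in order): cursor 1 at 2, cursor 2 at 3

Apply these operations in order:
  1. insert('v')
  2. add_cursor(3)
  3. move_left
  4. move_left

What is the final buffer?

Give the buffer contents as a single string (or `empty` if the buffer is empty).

After op 1 (insert('v')): buffer="tfvivvm" (len 7), cursors c1@3 c2@5, authorship ..1.2..
After op 2 (add_cursor(3)): buffer="tfvivvm" (len 7), cursors c1@3 c3@3 c2@5, authorship ..1.2..
After op 3 (move_left): buffer="tfvivvm" (len 7), cursors c1@2 c3@2 c2@4, authorship ..1.2..
After op 4 (move_left): buffer="tfvivvm" (len 7), cursors c1@1 c3@1 c2@3, authorship ..1.2..

Answer: tfvivvm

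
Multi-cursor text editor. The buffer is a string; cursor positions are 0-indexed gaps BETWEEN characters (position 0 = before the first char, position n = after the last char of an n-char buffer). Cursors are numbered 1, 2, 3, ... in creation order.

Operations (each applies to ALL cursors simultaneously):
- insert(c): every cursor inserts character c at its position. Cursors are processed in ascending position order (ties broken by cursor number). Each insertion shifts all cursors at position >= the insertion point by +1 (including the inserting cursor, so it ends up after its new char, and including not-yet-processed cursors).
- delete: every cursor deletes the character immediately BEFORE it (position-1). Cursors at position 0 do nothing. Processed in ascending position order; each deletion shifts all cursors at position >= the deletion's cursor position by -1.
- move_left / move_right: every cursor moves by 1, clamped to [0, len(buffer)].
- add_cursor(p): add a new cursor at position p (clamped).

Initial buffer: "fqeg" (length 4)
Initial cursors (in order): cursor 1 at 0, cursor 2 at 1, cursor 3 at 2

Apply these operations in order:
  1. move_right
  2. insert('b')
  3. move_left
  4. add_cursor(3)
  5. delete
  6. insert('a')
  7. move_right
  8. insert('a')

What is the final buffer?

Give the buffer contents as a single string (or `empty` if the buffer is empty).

Answer: aaabaaaabag

Derivation:
After op 1 (move_right): buffer="fqeg" (len 4), cursors c1@1 c2@2 c3@3, authorship ....
After op 2 (insert('b')): buffer="fbqbebg" (len 7), cursors c1@2 c2@4 c3@6, authorship .1.2.3.
After op 3 (move_left): buffer="fbqbebg" (len 7), cursors c1@1 c2@3 c3@5, authorship .1.2.3.
After op 4 (add_cursor(3)): buffer="fbqbebg" (len 7), cursors c1@1 c2@3 c4@3 c3@5, authorship .1.2.3.
After op 5 (delete): buffer="bbg" (len 3), cursors c1@0 c2@0 c4@0 c3@1, authorship 23.
After op 6 (insert('a')): buffer="aaababg" (len 7), cursors c1@3 c2@3 c4@3 c3@5, authorship 124233.
After op 7 (move_right): buffer="aaababg" (len 7), cursors c1@4 c2@4 c4@4 c3@6, authorship 124233.
After op 8 (insert('a')): buffer="aaabaaaabag" (len 11), cursors c1@7 c2@7 c4@7 c3@10, authorship 1242124333.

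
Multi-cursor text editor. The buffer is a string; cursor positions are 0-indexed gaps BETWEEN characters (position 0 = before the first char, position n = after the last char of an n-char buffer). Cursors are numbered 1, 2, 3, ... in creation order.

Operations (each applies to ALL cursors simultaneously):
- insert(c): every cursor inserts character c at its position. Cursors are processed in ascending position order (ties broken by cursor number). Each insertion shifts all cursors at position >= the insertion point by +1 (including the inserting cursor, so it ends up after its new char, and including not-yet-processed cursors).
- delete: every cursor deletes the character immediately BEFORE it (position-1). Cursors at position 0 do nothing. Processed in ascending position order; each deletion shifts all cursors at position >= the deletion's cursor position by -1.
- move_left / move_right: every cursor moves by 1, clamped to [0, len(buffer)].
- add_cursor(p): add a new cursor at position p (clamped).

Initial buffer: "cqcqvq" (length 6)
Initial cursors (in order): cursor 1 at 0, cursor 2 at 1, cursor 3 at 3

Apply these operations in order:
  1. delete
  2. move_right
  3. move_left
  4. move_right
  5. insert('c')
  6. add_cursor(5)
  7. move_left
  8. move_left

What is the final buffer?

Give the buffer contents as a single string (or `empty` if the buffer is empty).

Answer: qccqcvq

Derivation:
After op 1 (delete): buffer="qqvq" (len 4), cursors c1@0 c2@0 c3@1, authorship ....
After op 2 (move_right): buffer="qqvq" (len 4), cursors c1@1 c2@1 c3@2, authorship ....
After op 3 (move_left): buffer="qqvq" (len 4), cursors c1@0 c2@0 c3@1, authorship ....
After op 4 (move_right): buffer="qqvq" (len 4), cursors c1@1 c2@1 c3@2, authorship ....
After op 5 (insert('c')): buffer="qccqcvq" (len 7), cursors c1@3 c2@3 c3@5, authorship .12.3..
After op 6 (add_cursor(5)): buffer="qccqcvq" (len 7), cursors c1@3 c2@3 c3@5 c4@5, authorship .12.3..
After op 7 (move_left): buffer="qccqcvq" (len 7), cursors c1@2 c2@2 c3@4 c4@4, authorship .12.3..
After op 8 (move_left): buffer="qccqcvq" (len 7), cursors c1@1 c2@1 c3@3 c4@3, authorship .12.3..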